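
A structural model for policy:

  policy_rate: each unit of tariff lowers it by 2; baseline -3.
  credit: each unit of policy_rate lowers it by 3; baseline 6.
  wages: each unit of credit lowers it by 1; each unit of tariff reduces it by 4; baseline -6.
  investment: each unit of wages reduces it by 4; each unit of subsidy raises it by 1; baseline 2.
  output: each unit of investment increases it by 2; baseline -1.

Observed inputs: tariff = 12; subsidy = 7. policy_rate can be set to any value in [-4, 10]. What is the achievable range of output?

257 to 593

Intervening on policy_rate fixes its value directly, overriding its dependence on tariff.
Substituting into the wages equation gives wages = 3*policy_rate - 60.
This gives investment = -12*policy_rate + 249.
output becomes -24*policy_rate + 497.
Linear in policy_rate, so extremes are at the endpoints: policy_rate = -4 gives output = 593; policy_rate = 10 gives output = 257.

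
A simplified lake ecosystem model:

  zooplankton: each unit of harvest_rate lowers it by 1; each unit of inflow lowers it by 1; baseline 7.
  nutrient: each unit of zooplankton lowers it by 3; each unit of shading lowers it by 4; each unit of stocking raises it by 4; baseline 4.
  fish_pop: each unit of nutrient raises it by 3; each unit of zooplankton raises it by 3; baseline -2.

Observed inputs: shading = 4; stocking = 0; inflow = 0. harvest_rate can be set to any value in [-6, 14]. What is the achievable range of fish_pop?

-116 to 4

Substituting into the zooplankton equation gives zooplankton = -harvest_rate + 7.
Substituting into the nutrient equation gives nutrient = 3*harvest_rate - 33.
Substituting into the fish_pop equation gives fish_pop = 6*harvest_rate - 80.
Linear in harvest_rate, so extremes are at the endpoints: harvest_rate = -6 gives fish_pop = -116; harvest_rate = 14 gives fish_pop = 4.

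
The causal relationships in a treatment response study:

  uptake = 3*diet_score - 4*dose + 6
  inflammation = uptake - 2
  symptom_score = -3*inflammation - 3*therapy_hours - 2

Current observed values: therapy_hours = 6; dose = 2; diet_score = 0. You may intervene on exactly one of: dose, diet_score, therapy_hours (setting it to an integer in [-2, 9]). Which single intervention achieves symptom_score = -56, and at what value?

Intervening on dose: with other inputs at their observed values, symptom_score = 12*dose - 32. Solving for -56 gives dose = -2, within [-2, 9].
Intervening on diet_score: symptom_score = -9*diet_score - 8. Reaching -56 requires diet_score = 16/3, not an integer.
Intervening on therapy_hours: symptom_score = -3*therapy_hours + 10. Reaching -56 requires therapy_hours = 22, outside [-2, 9].

set dose = -2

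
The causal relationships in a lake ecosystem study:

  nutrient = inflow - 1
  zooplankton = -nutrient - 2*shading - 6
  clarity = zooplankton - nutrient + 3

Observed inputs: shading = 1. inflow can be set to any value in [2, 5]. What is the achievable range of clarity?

-13 to -7

Substituting into the zooplankton equation gives zooplankton = -inflow - 7.
This gives clarity = -2*inflow - 3.
Linear in inflow, so extremes are at the endpoints: inflow = 2 gives clarity = -7; inflow = 5 gives clarity = -13.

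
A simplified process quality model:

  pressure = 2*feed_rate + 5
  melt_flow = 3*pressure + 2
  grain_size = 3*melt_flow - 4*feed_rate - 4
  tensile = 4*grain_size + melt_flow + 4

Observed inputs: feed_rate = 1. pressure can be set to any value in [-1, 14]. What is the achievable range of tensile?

Intervening on pressure fixes its value directly, overriding its dependence on feed_rate.
Substituting into the grain_size equation gives grain_size = 9*pressure - 2.
tensile becomes 39*pressure - 2.
Linear in pressure, so extremes are at the endpoints: pressure = -1 gives tensile = -41; pressure = 14 gives tensile = 544.

-41 to 544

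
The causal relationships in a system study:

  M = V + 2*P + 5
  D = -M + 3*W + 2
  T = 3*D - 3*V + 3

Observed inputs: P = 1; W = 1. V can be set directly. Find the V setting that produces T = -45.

Substituting into the M equation gives M = V + 7.
Substituting into the D equation gives D = -V - 2.
Substituting into the T equation gives T = -6*V - 3.
Solve -6*V - 3 = -45: V = (-45 + 3) / -6 = 7.

V = 7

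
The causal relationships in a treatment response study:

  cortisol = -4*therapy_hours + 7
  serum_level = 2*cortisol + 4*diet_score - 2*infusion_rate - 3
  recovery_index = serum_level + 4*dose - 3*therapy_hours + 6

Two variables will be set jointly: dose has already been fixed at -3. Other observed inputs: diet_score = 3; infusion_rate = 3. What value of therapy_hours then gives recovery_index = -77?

With dose held at -3:
Substituting into the serum_level equation gives serum_level = -8*therapy_hours + 17.
Substituting into the recovery_index equation gives recovery_index = -11*therapy_hours + 11.
Solve -11*therapy_hours + 11 = -77: therapy_hours = (-77 - 11) / -11 = 8.

therapy_hours = 8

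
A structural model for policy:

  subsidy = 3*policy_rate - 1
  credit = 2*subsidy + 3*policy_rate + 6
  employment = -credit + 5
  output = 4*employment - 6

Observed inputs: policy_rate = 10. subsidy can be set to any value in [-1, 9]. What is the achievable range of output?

Intervening on subsidy fixes its value directly, overriding its dependence on policy_rate.
Substituting into the credit equation gives credit = 2*subsidy + 36.
Substituting into the employment equation gives employment = -2*subsidy - 31.
output becomes -8*subsidy - 130.
Linear in subsidy, so extremes are at the endpoints: subsidy = -1 gives output = -122; subsidy = 9 gives output = -202.

-202 to -122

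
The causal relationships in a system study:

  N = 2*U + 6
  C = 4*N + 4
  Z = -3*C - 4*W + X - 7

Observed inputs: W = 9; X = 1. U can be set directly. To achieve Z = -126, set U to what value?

Substituting into the C equation gives C = 8*U + 28.
Substituting into the Z equation gives Z = -24*U - 126.
Solve -24*U - 126 = -126: U = (-126 + 126) / -24 = 0.

U = 0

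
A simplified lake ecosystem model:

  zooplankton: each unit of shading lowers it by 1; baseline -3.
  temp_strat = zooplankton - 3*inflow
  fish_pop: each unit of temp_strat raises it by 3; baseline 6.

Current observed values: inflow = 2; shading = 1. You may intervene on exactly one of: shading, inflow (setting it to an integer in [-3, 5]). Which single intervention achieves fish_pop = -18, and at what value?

Intervening on shading: with other inputs at their observed values, fish_pop = -3*shading - 21. Solving for -18 gives shading = -1, within [-3, 5].
Intervening on inflow: fish_pop = -9*inflow - 6. Reaching -18 requires inflow = 4/3, not an integer.

set shading = -1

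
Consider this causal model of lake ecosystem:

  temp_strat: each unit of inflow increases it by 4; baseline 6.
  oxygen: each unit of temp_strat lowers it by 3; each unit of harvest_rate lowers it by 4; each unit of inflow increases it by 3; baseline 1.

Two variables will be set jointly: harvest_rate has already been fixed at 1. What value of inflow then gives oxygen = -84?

inflow = 7

With harvest_rate held at 1:
Substituting into the oxygen equation gives oxygen = -9*inflow - 21.
Solve -9*inflow - 21 = -84: inflow = (-84 + 21) / -9 = 7.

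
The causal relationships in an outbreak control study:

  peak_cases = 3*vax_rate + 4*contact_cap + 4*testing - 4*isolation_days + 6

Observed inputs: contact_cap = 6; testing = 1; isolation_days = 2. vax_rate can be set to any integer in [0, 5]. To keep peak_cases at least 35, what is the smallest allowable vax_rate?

Substituting into the peak_cases equation gives peak_cases = 3*vax_rate + 26.
Require 3*vax_rate + 26 ≥ 35, so vax_rate ≥ 3.
The smallest integer in [0, 5] satisfying this is 3.

vax_rate = 3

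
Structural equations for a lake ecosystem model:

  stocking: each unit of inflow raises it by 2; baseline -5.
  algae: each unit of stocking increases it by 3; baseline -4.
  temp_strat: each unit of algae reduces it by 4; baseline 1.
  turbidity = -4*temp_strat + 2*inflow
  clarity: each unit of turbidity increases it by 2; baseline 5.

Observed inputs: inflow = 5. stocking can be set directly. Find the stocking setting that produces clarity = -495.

stocking = -4

Intervening on stocking fixes its value directly, overriding its dependence on inflow.
Substituting into the temp_strat equation gives temp_strat = -12*stocking + 17.
Substituting into the turbidity equation gives turbidity = 48*stocking - 58.
This gives clarity = 96*stocking - 111.
Solve 96*stocking - 111 = -495: stocking = (-495 + 111) / 96 = -4.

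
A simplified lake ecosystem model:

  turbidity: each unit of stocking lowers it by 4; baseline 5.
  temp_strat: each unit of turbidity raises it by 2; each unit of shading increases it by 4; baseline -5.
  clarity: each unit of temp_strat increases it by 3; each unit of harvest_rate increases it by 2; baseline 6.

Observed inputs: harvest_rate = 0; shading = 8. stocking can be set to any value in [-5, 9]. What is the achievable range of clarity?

Substituting into the temp_strat equation gives temp_strat = -8*stocking + 37.
Substituting into the clarity equation gives clarity = -24*stocking + 117.
Linear in stocking, so extremes are at the endpoints: stocking = -5 gives clarity = 237; stocking = 9 gives clarity = -99.

-99 to 237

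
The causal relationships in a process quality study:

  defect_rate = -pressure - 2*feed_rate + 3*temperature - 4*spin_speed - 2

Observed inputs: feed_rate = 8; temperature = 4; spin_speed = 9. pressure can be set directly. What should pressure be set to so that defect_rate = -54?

Substituting into the defect_rate equation gives defect_rate = -pressure - 42.
Solve -pressure - 42 = -54: pressure = (-54 + 42) / -1 = 12.

pressure = 12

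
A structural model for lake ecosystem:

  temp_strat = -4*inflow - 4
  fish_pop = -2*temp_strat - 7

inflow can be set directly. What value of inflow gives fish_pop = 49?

Substituting into the fish_pop equation gives fish_pop = 8*inflow + 1.
Solve 8*inflow + 1 = 49: inflow = (49 - 1) / 8 = 6.

inflow = 6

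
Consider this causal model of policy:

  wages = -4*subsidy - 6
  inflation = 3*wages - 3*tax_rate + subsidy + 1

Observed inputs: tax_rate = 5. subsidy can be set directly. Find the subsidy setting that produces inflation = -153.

Substituting into the inflation equation gives inflation = -11*subsidy - 32.
Solve -11*subsidy - 32 = -153: subsidy = (-153 + 32) / -11 = 11.

subsidy = 11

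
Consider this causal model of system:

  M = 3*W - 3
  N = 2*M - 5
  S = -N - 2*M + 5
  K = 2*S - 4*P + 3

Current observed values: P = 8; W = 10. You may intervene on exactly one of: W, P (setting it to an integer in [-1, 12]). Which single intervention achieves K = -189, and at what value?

set P = -1

Intervening on W: K = -24*W + 15. Reaching -189 requires W = 17/2, not an integer.
Intervening on P: with other inputs at their observed values, K = -4*P - 193. Solving for -189 gives P = -1, within [-1, 12].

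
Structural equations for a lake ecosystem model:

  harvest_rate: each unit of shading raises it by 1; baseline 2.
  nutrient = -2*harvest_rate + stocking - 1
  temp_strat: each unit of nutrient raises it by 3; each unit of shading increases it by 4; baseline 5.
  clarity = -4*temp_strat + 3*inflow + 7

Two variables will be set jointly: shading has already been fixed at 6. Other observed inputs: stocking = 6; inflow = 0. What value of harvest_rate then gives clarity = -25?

harvest_rate = 6

With shading held at 6:
Intervening on harvest_rate fixes its value directly, overriding its dependence on shading.
Substituting into the nutrient equation gives nutrient = -2*harvest_rate + 5.
This gives temp_strat = -6*harvest_rate + 44.
Substituting into the clarity equation gives clarity = 24*harvest_rate - 169.
Solve 24*harvest_rate - 169 = -25: harvest_rate = (-25 + 169) / 24 = 6.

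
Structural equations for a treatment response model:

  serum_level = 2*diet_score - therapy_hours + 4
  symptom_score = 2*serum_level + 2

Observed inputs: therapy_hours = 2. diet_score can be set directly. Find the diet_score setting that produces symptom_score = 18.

diet_score = 3

Substituting into the serum_level equation gives serum_level = 2*diet_score + 2.
Substituting into the symptom_score equation gives symptom_score = 4*diet_score + 6.
Solve 4*diet_score + 6 = 18: diet_score = (18 - 6) / 4 = 3.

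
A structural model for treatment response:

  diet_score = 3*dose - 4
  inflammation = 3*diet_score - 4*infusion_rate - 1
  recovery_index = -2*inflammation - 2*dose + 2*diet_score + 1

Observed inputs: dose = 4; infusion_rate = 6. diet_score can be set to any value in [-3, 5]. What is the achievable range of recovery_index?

23 to 55

Intervening on diet_score fixes its value directly, overriding its dependence on dose.
Substituting into the inflammation equation gives inflammation = 3*diet_score - 25.
This gives recovery_index = -4*diet_score + 43.
Linear in diet_score, so extremes are at the endpoints: diet_score = -3 gives recovery_index = 55; diet_score = 5 gives recovery_index = 23.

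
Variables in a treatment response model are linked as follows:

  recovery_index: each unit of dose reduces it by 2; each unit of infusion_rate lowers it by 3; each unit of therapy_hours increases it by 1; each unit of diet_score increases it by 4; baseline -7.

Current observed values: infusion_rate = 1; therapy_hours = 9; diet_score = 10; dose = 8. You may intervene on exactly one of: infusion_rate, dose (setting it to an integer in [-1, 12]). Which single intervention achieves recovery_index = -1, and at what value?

Intervening on infusion_rate: with other inputs at their observed values, recovery_index = -3*infusion_rate + 26. Solving for -1 gives infusion_rate = 9, within [-1, 12].
Intervening on dose: recovery_index = -2*dose + 39. Reaching -1 requires dose = 20, outside [-1, 12].

set infusion_rate = 9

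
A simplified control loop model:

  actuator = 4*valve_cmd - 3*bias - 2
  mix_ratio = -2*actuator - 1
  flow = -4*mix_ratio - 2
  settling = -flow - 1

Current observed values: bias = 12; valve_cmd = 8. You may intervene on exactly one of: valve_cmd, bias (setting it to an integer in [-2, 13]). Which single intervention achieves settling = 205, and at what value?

Intervening on valve_cmd: with other inputs at their observed values, settling = -32*valve_cmd + 301. Solving for 205 gives valve_cmd = 3, within [-2, 13].
Intervening on bias: settling = 24*bias - 243. Reaching 205 requires bias = 56/3, not an integer.

set valve_cmd = 3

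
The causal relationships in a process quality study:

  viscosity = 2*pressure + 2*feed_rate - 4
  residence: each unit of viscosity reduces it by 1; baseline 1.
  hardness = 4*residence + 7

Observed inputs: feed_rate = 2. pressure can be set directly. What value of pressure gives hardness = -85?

pressure = 12

Substituting into the viscosity equation gives viscosity = 2*pressure.
This gives residence = -2*pressure + 1.
Substituting into the hardness equation gives hardness = -8*pressure + 11.
Solve -8*pressure + 11 = -85: pressure = (-85 - 11) / -8 = 12.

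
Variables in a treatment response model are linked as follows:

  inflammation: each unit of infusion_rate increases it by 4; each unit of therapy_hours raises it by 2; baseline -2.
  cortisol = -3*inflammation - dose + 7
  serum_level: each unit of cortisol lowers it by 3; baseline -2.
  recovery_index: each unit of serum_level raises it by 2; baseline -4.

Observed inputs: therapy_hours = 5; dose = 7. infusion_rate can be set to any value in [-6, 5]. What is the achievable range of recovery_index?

Substituting into the inflammation equation gives inflammation = 4*infusion_rate + 8.
This gives cortisol = -12*infusion_rate - 24.
serum_level becomes 36*infusion_rate + 70.
Substituting into the recovery_index equation gives recovery_index = 72*infusion_rate + 136.
Linear in infusion_rate, so extremes are at the endpoints: infusion_rate = -6 gives recovery_index = -296; infusion_rate = 5 gives recovery_index = 496.

-296 to 496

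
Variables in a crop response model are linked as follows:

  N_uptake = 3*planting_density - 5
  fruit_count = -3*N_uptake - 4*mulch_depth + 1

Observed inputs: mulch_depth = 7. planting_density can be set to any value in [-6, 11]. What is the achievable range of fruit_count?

-111 to 42

Substituting into the fruit_count equation gives fruit_count = -9*planting_density - 12.
Linear in planting_density, so extremes are at the endpoints: planting_density = -6 gives fruit_count = 42; planting_density = 11 gives fruit_count = -111.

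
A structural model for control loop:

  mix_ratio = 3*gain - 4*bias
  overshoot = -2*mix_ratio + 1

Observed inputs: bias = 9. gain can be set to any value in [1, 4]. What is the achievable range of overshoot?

49 to 67

Substituting into the mix_ratio equation gives mix_ratio = 3*gain - 36.
So overshoot = -6*gain + 73.
Linear in gain, so extremes are at the endpoints: gain = 1 gives overshoot = 67; gain = 4 gives overshoot = 49.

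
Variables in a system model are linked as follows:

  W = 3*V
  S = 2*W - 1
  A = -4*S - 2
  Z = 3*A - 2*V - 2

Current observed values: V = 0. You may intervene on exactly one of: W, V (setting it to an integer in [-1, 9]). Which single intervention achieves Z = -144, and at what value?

set V = 2

Intervening on W: Z = -24*W + 4. Reaching -144 requires W = 37/6, not an integer.
Intervening on V: with other inputs at their observed values, Z = -74*V + 4. Solving for -144 gives V = 2, within [-1, 9].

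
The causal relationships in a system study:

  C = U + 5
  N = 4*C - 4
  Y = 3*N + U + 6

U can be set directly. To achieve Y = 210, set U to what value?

Substituting into the N equation gives N = 4*U + 16.
Substituting into the Y equation gives Y = 13*U + 54.
Solve 13*U + 54 = 210: U = (210 - 54) / 13 = 12.

U = 12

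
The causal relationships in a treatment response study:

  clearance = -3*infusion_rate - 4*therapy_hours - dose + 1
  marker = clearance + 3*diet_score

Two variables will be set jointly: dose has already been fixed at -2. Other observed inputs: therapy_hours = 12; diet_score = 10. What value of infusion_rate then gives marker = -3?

With dose held at -2:
Substituting into the clearance equation gives clearance = -3*infusion_rate - 45.
Substituting into the marker equation gives marker = -3*infusion_rate - 15.
Solve -3*infusion_rate - 15 = -3: infusion_rate = (-3 + 15) / -3 = -4.

infusion_rate = -4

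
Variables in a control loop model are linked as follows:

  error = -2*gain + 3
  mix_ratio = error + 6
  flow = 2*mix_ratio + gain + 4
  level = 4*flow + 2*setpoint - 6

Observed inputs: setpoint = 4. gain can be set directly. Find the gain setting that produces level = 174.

Substituting into the mix_ratio equation gives mix_ratio = -2*gain + 9.
This gives flow = -3*gain + 22.
This gives level = -12*gain + 90.
Solve -12*gain + 90 = 174: gain = (174 - 90) / -12 = -7.

gain = -7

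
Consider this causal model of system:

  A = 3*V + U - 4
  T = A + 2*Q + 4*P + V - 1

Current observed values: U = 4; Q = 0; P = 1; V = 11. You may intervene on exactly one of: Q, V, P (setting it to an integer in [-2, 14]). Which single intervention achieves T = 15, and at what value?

set V = 3

Intervening on Q: T = 2*Q + 47. Reaching 15 requires Q = -16, outside [-2, 14].
Intervening on V: with other inputs at their observed values, T = 4*V + 3. Solving for 15 gives V = 3, within [-2, 14].
Intervening on P: T = 4*P + 43. Reaching 15 requires P = -7, outside [-2, 14].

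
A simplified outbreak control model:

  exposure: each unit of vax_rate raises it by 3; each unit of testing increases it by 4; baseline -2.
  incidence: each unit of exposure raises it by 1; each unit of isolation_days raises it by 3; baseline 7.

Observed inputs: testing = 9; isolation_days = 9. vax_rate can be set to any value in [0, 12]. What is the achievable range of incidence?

68 to 104

Substituting into the exposure equation gives exposure = 3*vax_rate + 34.
Substituting into the incidence equation gives incidence = 3*vax_rate + 68.
Linear in vax_rate, so extremes are at the endpoints: vax_rate = 0 gives incidence = 68; vax_rate = 12 gives incidence = 104.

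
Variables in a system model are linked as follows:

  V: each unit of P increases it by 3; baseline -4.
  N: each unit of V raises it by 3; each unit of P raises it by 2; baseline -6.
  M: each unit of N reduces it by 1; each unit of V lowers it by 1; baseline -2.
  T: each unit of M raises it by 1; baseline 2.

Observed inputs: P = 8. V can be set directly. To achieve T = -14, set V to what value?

Intervening on V fixes its value directly, overriding its dependence on P.
Substituting into the N equation gives N = 3*V + 10.
Substituting into the M equation gives M = -4*V - 12.
Substituting into the T equation gives T = -4*V - 10.
Solve -4*V - 10 = -14: V = (-14 + 10) / -4 = 1.

V = 1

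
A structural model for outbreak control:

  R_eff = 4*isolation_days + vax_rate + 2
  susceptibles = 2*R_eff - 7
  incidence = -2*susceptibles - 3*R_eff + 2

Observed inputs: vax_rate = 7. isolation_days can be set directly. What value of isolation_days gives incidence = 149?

Substituting into the R_eff equation gives R_eff = 4*isolation_days + 9.
susceptibles becomes 8*isolation_days + 11.
incidence becomes -28*isolation_days - 47.
Solve -28*isolation_days - 47 = 149: isolation_days = (149 + 47) / -28 = -7.

isolation_days = -7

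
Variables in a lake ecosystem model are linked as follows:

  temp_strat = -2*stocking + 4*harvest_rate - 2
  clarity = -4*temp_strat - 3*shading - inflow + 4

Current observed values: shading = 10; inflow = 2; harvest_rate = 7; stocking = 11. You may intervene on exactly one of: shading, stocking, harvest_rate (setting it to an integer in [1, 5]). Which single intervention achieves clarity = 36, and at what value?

set harvest_rate = 2

Intervening on shading: clarity = -3*shading - 14. Reaching 36 requires shading = -50/3, not an integer.
Intervening on stocking: clarity = 8*stocking - 132. Reaching 36 requires stocking = 21, outside [1, 5].
Intervening on harvest_rate: with other inputs at their observed values, clarity = -16*harvest_rate + 68. Solving for 36 gives harvest_rate = 2, within [1, 5].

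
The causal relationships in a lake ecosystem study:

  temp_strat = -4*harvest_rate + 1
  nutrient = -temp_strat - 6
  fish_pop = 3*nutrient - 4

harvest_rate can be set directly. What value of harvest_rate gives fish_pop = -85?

harvest_rate = -5

Substituting into the nutrient equation gives nutrient = 4*harvest_rate - 7.
fish_pop becomes 12*harvest_rate - 25.
Solve 12*harvest_rate - 25 = -85: harvest_rate = (-85 + 25) / 12 = -5.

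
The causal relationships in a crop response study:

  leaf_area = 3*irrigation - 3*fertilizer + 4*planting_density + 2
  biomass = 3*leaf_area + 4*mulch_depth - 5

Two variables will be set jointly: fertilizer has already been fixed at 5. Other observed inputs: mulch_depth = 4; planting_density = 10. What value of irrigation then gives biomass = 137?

irrigation = 5

With fertilizer held at 5:
Substituting into the leaf_area equation gives leaf_area = 3*irrigation + 27.
Substituting into the biomass equation gives biomass = 9*irrigation + 92.
Solve 9*irrigation + 92 = 137: irrigation = (137 - 92) / 9 = 5.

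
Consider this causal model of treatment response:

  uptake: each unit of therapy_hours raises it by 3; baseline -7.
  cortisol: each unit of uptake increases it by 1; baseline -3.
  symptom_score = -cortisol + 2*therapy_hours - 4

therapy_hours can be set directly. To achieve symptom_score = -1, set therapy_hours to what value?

therapy_hours = 7

Substituting into the cortisol equation gives cortisol = 3*therapy_hours - 10.
Substituting into the symptom_score equation gives symptom_score = -therapy_hours + 6.
Solve -therapy_hours + 6 = -1: therapy_hours = (-1 - 6) / -1 = 7.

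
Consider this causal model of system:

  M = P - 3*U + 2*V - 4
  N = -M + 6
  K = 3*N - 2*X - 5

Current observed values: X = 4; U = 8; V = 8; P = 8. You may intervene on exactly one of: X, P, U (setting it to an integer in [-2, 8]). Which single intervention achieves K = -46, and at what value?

set U = 1

Intervening on X: K = -2*X + 25. Reaching -46 requires X = 71/2, not an integer.
Intervening on P: K = -3*P + 41. Reaching -46 requires P = 29, outside [-2, 8].
Intervening on U: with other inputs at their observed values, K = 9*U - 55. Solving for -46 gives U = 1, within [-2, 8].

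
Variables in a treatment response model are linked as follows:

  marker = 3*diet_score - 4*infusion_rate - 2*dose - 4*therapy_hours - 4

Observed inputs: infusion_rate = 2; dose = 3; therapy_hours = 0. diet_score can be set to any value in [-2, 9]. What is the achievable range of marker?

Substituting into the marker equation gives marker = 3*diet_score - 18.
Linear in diet_score, so extremes are at the endpoints: diet_score = -2 gives marker = -24; diet_score = 9 gives marker = 9.

-24 to 9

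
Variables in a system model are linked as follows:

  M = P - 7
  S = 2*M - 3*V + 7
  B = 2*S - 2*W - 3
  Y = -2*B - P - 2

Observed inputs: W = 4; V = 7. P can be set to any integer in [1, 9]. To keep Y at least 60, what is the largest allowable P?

P = 8

Substituting into the S equation gives S = 2*P - 28.
Substituting into the B equation gives B = 4*P - 67.
So Y = -9*P + 132.
Require -9*P + 132 ≥ 60, so P ≤ 8.
The largest integer in [1, 9] satisfying this is 8.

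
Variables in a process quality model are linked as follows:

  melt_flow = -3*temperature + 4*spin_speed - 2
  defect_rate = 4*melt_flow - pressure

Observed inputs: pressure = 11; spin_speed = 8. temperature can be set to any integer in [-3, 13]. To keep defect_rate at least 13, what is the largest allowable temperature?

Substituting into the melt_flow equation gives melt_flow = -3*temperature + 30.
defect_rate becomes -12*temperature + 109.
Require -12*temperature + 109 ≥ 13, so temperature ≤ 8.
The largest integer in [-3, 13] satisfying this is 8.

temperature = 8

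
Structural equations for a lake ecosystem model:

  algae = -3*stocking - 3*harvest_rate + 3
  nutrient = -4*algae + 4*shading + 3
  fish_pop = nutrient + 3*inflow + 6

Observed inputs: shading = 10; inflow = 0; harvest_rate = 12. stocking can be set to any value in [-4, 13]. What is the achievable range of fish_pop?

Substituting into the algae equation gives algae = -3*stocking - 33.
Substituting into the nutrient equation gives nutrient = 12*stocking + 175.
Substituting into the fish_pop equation gives fish_pop = 12*stocking + 181.
Linear in stocking, so extremes are at the endpoints: stocking = -4 gives fish_pop = 133; stocking = 13 gives fish_pop = 337.

133 to 337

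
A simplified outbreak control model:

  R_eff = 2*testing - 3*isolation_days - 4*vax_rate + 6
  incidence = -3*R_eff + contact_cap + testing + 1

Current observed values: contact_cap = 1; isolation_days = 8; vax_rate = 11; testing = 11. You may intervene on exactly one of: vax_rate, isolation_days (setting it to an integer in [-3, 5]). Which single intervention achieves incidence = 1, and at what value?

Intervening on vax_rate: with other inputs at their observed values, incidence = 12*vax_rate + 1. Solving for 1 gives vax_rate = 0, within [-3, 5].
Intervening on isolation_days: incidence = 9*isolation_days + 61. Reaching 1 requires isolation_days = -20/3, not an integer.

set vax_rate = 0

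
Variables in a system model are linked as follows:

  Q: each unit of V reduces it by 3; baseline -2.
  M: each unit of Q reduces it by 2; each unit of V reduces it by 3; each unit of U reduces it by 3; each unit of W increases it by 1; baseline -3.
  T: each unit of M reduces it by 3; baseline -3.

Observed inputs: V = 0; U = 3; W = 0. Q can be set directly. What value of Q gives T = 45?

Intervening on Q fixes its value directly, overriding its dependence on V.
Substituting into the M equation gives M = -2*Q - 12.
Substituting into the T equation gives T = 6*Q + 33.
Solve 6*Q + 33 = 45: Q = (45 - 33) / 6 = 2.

Q = 2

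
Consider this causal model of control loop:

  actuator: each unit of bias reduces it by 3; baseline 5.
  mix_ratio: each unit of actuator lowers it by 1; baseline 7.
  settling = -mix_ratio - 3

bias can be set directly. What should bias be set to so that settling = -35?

Substituting into the mix_ratio equation gives mix_ratio = 3*bias + 2.
This gives settling = -3*bias - 5.
Solve -3*bias - 5 = -35: bias = (-35 + 5) / -3 = 10.

bias = 10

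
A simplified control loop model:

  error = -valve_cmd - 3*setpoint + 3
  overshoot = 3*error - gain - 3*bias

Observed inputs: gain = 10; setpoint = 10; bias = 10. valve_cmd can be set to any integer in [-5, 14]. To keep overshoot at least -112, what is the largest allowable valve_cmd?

Substituting into the error equation gives error = -valve_cmd - 27.
This gives overshoot = -3*valve_cmd - 121.
Require -3*valve_cmd - 121 ≥ -112, so valve_cmd ≤ -3.
The largest integer in [-5, 14] satisfying this is -3.

valve_cmd = -3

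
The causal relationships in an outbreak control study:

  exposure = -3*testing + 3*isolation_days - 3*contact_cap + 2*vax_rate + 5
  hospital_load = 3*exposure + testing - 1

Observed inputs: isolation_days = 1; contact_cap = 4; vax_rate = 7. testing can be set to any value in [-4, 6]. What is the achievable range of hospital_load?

-19 to 61

Substituting into the exposure equation gives exposure = -3*testing + 10.
Substituting into the hospital_load equation gives hospital_load = -8*testing + 29.
Linear in testing, so extremes are at the endpoints: testing = -4 gives hospital_load = 61; testing = 6 gives hospital_load = -19.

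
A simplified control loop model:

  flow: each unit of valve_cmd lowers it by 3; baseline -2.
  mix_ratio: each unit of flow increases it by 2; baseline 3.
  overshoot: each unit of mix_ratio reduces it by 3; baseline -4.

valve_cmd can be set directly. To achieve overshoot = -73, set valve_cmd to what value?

Substituting into the mix_ratio equation gives mix_ratio = -6*valve_cmd - 1.
Substituting into the overshoot equation gives overshoot = 18*valve_cmd - 1.
Solve 18*valve_cmd - 1 = -73: valve_cmd = (-73 + 1) / 18 = -4.

valve_cmd = -4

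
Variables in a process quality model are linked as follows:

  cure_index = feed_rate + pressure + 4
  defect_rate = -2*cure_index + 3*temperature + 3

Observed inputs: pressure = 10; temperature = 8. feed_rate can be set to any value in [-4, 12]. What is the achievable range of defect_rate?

-25 to 7

Substituting into the cure_index equation gives cure_index = feed_rate + 14.
This gives defect_rate = -2*feed_rate - 1.
Linear in feed_rate, so extremes are at the endpoints: feed_rate = -4 gives defect_rate = 7; feed_rate = 12 gives defect_rate = -25.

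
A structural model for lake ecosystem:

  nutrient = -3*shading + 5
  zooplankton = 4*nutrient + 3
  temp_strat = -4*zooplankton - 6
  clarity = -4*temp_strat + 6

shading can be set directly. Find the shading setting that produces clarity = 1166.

shading = -4

Substituting into the zooplankton equation gives zooplankton = -12*shading + 23.
This gives temp_strat = 48*shading - 98.
Substituting into the clarity equation gives clarity = -192*shading + 398.
Solve -192*shading + 398 = 1166: shading = (1166 - 398) / -192 = -4.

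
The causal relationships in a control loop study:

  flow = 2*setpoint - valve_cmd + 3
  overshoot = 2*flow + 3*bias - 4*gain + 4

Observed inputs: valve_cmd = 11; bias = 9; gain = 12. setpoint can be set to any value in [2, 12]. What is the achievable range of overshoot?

Substituting into the flow equation gives flow = 2*setpoint - 8.
Substituting into the overshoot equation gives overshoot = 4*setpoint - 33.
Linear in setpoint, so extremes are at the endpoints: setpoint = 2 gives overshoot = -25; setpoint = 12 gives overshoot = 15.

-25 to 15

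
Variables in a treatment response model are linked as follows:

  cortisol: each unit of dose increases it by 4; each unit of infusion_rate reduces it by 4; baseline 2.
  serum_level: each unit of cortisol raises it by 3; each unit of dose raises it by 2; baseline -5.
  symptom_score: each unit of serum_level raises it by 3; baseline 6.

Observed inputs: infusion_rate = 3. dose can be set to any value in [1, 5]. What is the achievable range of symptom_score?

Substituting into the cortisol equation gives cortisol = 4*dose - 10.
Substituting into the serum_level equation gives serum_level = 14*dose - 35.
Substituting into the symptom_score equation gives symptom_score = 42*dose - 99.
Linear in dose, so extremes are at the endpoints: dose = 1 gives symptom_score = -57; dose = 5 gives symptom_score = 111.

-57 to 111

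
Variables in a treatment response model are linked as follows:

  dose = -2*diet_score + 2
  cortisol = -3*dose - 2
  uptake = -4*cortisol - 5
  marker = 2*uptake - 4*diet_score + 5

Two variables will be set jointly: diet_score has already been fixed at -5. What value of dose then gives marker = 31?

dose = 0

With diet_score held at -5:
Intervening on dose fixes its value directly, overriding its dependence on diet_score.
Substituting into the uptake equation gives uptake = 12*dose + 3.
Substituting into the marker equation gives marker = 24*dose + 31.
Solve 24*dose + 31 = 31: dose = (31 - 31) / 24 = 0.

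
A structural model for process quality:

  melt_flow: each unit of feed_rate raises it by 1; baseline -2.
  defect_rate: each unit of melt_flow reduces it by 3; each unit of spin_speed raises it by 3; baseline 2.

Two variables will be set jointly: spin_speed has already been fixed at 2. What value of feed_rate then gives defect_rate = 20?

With spin_speed held at 2:
Substituting into the defect_rate equation gives defect_rate = -3*feed_rate + 14.
Solve -3*feed_rate + 14 = 20: feed_rate = (20 - 14) / -3 = -2.

feed_rate = -2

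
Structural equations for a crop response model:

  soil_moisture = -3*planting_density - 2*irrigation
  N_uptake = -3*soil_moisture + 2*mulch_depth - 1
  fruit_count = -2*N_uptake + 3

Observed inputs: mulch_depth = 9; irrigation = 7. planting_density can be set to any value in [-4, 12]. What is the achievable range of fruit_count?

Substituting into the soil_moisture equation gives soil_moisture = -3*planting_density - 14.
This gives N_uptake = 9*planting_density + 59.
This gives fruit_count = -18*planting_density - 115.
Linear in planting_density, so extremes are at the endpoints: planting_density = -4 gives fruit_count = -43; planting_density = 12 gives fruit_count = -331.

-331 to -43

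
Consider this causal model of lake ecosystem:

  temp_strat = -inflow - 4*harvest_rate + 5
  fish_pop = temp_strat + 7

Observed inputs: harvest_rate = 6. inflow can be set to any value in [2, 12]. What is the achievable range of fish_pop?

-24 to -14

Substituting into the temp_strat equation gives temp_strat = -inflow - 19.
Substituting into the fish_pop equation gives fish_pop = -inflow - 12.
Linear in inflow, so extremes are at the endpoints: inflow = 2 gives fish_pop = -14; inflow = 12 gives fish_pop = -24.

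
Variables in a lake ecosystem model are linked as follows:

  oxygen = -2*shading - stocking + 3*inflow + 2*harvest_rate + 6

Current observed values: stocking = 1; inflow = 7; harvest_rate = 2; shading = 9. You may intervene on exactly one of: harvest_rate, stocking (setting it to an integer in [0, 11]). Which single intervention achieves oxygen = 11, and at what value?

set stocking = 2

Intervening on harvest_rate: oxygen = 2*harvest_rate + 8. Reaching 11 requires harvest_rate = 3/2, not an integer.
Intervening on stocking: with other inputs at their observed values, oxygen = -stocking + 13. Solving for 11 gives stocking = 2, within [0, 11].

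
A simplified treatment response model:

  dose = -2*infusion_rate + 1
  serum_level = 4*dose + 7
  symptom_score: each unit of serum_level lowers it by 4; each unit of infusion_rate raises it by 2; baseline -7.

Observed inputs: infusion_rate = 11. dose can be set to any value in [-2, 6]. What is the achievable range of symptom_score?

Intervening on dose fixes its value directly, overriding its dependence on infusion_rate.
Substituting into the symptom_score equation gives symptom_score = -16*dose - 13.
Linear in dose, so extremes are at the endpoints: dose = -2 gives symptom_score = 19; dose = 6 gives symptom_score = -109.

-109 to 19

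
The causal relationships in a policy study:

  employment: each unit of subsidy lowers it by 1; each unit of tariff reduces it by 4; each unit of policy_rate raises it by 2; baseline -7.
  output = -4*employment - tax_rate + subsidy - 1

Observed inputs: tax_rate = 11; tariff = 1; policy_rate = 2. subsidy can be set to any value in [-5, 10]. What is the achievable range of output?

-9 to 66

Substituting into the employment equation gives employment = -subsidy - 7.
Substituting into the output equation gives output = 5*subsidy + 16.
Linear in subsidy, so extremes are at the endpoints: subsidy = -5 gives output = -9; subsidy = 10 gives output = 66.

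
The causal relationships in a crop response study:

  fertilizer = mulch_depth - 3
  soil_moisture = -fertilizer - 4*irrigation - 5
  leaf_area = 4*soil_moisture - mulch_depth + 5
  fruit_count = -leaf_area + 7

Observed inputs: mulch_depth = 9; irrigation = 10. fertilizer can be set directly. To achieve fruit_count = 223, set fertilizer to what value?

Intervening on fertilizer fixes its value directly, overriding its dependence on mulch_depth.
Substituting into the soil_moisture equation gives soil_moisture = -fertilizer - 45.
Substituting into the leaf_area equation gives leaf_area = -4*fertilizer - 184.
fruit_count becomes 4*fertilizer + 191.
Solve 4*fertilizer + 191 = 223: fertilizer = (223 - 191) / 4 = 8.

fertilizer = 8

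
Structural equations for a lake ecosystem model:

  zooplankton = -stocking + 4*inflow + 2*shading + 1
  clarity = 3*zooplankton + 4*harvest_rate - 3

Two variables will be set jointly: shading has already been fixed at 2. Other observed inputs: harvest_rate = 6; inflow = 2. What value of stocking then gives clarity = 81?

With shading held at 2:
Substituting into the zooplankton equation gives zooplankton = -stocking + 13.
Substituting into the clarity equation gives clarity = -3*stocking + 60.
Solve -3*stocking + 60 = 81: stocking = (81 - 60) / -3 = -7.

stocking = -7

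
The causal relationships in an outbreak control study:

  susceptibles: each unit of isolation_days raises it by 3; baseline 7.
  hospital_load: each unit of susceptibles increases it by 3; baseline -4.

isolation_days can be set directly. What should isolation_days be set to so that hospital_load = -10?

isolation_days = -3

Substituting into the hospital_load equation gives hospital_load = 9*isolation_days + 17.
Solve 9*isolation_days + 17 = -10: isolation_days = (-10 - 17) / 9 = -3.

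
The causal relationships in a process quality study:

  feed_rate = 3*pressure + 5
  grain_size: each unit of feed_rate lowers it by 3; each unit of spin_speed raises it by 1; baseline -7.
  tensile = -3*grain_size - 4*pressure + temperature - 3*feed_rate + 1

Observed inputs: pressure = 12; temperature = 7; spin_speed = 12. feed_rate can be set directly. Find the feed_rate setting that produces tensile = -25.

feed_rate = 5

Intervening on feed_rate fixes its value directly, overriding its dependence on pressure.
Substituting into the grain_size equation gives grain_size = -3*feed_rate + 5.
Substituting into the tensile equation gives tensile = 6*feed_rate - 55.
Solve 6*feed_rate - 55 = -25: feed_rate = (-25 + 55) / 6 = 5.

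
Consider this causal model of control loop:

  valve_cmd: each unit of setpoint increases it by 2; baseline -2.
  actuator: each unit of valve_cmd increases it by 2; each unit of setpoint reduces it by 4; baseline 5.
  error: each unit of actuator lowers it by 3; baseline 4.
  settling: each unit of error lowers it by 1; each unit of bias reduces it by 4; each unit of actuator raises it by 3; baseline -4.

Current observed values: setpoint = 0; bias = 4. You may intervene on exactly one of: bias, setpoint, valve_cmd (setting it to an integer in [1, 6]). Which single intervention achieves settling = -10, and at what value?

Intervening on bias: with other inputs at their observed values, settling = -4*bias - 2. Solving for -10 gives bias = 2, within [1, 6].
Intervening on setpoint: the paths from setpoint to settling cancel (net effect zero), leaving settling = -18; -10 is unreachable this way.
Intervening on valve_cmd: settling = 12*valve_cmd + 6. Reaching -10 requires valve_cmd = -4/3, not an integer.

set bias = 2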